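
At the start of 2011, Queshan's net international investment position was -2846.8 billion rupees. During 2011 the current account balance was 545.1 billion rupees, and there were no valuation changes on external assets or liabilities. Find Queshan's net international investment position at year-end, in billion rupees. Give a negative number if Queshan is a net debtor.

-2301.7

With no valuation effects, change in NIIP = current account = 545.1
End-of-year NIIP = -2846.8 + 545.1 = -2301.7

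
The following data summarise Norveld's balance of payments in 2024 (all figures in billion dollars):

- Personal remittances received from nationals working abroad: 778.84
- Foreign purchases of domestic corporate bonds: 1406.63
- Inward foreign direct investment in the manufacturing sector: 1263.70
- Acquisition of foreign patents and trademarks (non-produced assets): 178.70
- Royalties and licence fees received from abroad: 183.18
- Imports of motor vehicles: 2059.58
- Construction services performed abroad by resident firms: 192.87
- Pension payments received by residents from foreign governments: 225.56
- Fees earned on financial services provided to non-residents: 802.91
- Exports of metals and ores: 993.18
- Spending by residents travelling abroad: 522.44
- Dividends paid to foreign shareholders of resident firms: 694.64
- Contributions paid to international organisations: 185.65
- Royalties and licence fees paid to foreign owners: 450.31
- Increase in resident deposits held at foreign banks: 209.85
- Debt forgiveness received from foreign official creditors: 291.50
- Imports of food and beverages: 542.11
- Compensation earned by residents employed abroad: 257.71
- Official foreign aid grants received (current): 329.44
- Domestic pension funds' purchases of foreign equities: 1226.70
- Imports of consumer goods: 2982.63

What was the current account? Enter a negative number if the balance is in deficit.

-3673.67

Goods: -2059.58 - 2982.63 - 542.11 + 993.18 = -4591.14
Services: -450.31 + 183.18 + 192.87 + 802.91 - 522.44 = 206.21
Primary income: -694.64 + 257.71 = -436.93
Secondary income: 225.56 - 185.65 + 778.84 + 329.44 = 1148.19
Current account = (-4591.14) + 206.21 + (-436.93) + 1148.19 = -3673.67
(Excluded from the current account — financial account: foreign purchases of domestic corporate bonds 1406.63, inward foreign direct investment in the manufacturing sector 1263.70, increase in resident deposits held at foreign banks 209.85, domestic pension funds' purchases of foreign equities 1226.70; capital account: acquisition of foreign patents and trademarks (non-produced assets) 178.70, debt forgiveness received from foreign official creditors 291.50.)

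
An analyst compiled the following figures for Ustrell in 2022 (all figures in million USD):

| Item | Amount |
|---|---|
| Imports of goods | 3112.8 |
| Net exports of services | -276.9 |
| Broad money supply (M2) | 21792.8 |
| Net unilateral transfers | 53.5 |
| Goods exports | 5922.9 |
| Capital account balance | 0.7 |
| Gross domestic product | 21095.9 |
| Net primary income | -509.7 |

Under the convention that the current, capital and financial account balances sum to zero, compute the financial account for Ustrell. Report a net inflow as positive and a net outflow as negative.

Goods balance = 5922.9 - 3112.8 = 2810.1
Services balance = -276.9
Trade balance (goods + services) = 2810.1 + (-276.9) = 2533.2
Net primary income = -509.7
Net secondary income = 53.5
Current account = 2533.2 + (-509.7) + 53.5 = 2077.0
Financial account = -(2077.0 + 0.7) = -2077.7

-2077.7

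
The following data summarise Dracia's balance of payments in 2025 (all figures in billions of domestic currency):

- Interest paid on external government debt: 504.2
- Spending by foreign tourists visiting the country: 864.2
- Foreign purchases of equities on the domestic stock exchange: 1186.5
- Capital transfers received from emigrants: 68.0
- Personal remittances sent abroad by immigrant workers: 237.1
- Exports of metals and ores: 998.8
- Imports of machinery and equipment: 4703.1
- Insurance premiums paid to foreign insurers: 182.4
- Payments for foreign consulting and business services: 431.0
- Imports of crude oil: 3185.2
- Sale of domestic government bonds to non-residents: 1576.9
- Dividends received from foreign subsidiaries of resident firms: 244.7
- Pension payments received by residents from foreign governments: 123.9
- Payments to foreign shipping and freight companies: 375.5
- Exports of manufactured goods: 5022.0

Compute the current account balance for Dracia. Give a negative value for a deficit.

-2364.9

Goods: 998.8 - 3185.2 + 5022.0 - 4703.1 = -1867.5
Services: -375.5 + 864.2 - 182.4 - 431.0 = -124.7
Primary income: 244.7 - 504.2 = -259.5
Secondary income: 123.9 - 237.1 = -113.2
Current account = (-1867.5) + (-124.7) + (-259.5) + (-113.2) = -2364.9
(Excluded from the current account — financial account: foreign purchases of equities on the domestic stock exchange 1186.5, sale of domestic government bonds to non-residents 1576.9; capital account: capital transfers received from emigrants 68.0.)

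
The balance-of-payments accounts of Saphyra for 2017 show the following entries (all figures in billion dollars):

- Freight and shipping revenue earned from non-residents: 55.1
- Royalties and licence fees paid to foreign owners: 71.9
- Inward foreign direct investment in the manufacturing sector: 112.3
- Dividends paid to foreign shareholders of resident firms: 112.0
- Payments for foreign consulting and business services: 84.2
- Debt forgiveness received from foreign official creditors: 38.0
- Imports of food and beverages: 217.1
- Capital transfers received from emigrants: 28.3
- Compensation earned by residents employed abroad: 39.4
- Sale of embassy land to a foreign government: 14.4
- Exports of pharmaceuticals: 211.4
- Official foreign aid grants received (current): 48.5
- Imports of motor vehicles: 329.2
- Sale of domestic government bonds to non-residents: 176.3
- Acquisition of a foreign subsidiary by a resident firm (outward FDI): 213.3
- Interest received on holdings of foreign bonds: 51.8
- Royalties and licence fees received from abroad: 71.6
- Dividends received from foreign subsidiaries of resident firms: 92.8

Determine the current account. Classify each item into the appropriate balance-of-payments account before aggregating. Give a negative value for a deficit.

-243.8

Goods: -329.2 + 211.4 - 217.1 = -334.9
Services: 55.1 - 71.9 + 71.6 - 84.2 = -29.4
Primary income: 51.8 - 112.0 + 39.4 + 92.8 = 72.0
Secondary income: 48.5
Current account = (-334.9) + (-29.4) + 72.0 + 48.5 = -243.8
(Excluded from the current account — financial account: inward foreign direct investment in the manufacturing sector 112.3, sale of domestic government bonds to non-residents 176.3, acquisition of a foreign subsidiary by a resident firm (outward FDI) 213.3; capital account: debt forgiveness received from foreign official creditors 38.0, capital transfers received from emigrants 28.3, sale of embassy land to a foreign government 14.4.)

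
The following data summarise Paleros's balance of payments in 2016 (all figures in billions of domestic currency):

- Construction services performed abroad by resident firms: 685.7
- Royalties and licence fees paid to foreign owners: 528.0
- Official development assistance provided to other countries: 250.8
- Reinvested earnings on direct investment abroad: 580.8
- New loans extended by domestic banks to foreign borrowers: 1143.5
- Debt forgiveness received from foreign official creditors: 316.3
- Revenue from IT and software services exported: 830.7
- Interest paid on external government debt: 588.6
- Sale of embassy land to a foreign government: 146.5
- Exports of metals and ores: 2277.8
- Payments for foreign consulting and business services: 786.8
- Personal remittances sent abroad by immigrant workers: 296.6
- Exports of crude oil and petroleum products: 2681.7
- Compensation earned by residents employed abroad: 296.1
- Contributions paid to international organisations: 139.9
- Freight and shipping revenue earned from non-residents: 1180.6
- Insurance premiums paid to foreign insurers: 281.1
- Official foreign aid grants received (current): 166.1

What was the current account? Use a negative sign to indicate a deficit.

Goods: 2681.7 + 2277.8 = 4959.5
Services: -528.0 - 786.8 + 685.7 - 281.1 + 830.7 + 1180.6 = 1101.1
Primary income: 580.8 + 296.1 - 588.6 = 288.3
Secondary income: -250.8 - 139.9 - 296.6 + 166.1 = -521.2
Current account = 4959.5 + 1101.1 + 288.3 + (-521.2) = 5827.7
(Excluded from the current account — financial account: new loans extended by domestic banks to foreign borrowers 1143.5; capital account: debt forgiveness received from foreign official creditors 316.3, sale of embassy land to a foreign government 146.5.)

5827.7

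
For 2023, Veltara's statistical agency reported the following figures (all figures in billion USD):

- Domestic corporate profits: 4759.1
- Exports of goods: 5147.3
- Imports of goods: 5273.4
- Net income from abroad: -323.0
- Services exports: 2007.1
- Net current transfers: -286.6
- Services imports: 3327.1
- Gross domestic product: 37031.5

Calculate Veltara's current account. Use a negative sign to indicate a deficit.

Goods balance = 5147.3 - 5273.4 = -126.1
Services balance = 2007.1 - 3327.1 = -1320.0
Trade balance (goods + services) = -126.1 + (-1320.0) = -1446.1
Net primary income = -323.0
Net secondary income = -286.6
Current account = -1446.1 + (-323.0) + (-286.6) = -2055.7

-2055.7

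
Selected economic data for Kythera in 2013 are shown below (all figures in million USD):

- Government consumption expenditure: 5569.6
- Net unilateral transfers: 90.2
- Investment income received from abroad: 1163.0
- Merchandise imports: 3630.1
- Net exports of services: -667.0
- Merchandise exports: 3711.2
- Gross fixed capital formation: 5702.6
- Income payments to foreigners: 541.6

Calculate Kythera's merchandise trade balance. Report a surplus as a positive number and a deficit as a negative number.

81.1

Goods balance = 3711.2 - 3630.1 = 81.1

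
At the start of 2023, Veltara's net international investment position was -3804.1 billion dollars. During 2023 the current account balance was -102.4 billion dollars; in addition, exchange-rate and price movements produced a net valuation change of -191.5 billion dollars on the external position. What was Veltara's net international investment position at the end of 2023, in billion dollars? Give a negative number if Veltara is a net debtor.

Change in NIIP = current account + net valuation change = -102.4 + (-191.5) = -293.9
End-of-year NIIP = -3804.1 + (-293.9) = -4098.0

-4098.0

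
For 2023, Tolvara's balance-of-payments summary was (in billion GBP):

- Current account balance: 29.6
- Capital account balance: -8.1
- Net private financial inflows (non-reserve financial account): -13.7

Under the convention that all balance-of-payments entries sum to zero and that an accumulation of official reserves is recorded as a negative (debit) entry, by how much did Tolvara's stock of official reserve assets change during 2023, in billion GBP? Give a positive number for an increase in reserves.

7.8

Official reserve transactions balance = -(29.6 + (-8.1) + (-13.7)) = -7.8
An accumulation of reserves is recorded as a debit (negative entry), so the change in the stock of reserves is the negative of that balance.
Change in official reserves = -(-7.8) = 7.8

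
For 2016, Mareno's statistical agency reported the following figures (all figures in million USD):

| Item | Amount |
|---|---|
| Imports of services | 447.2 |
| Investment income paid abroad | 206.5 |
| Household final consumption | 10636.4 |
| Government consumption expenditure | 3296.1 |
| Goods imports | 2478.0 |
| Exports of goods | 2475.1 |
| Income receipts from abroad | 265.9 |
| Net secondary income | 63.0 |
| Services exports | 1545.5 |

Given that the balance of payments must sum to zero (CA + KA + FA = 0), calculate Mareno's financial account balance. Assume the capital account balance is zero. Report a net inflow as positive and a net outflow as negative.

-1217.8

Goods balance = 2475.1 - 2478.0 = -2.9
Services balance = 1545.5 - 447.2 = 1098.3
Trade balance (goods + services) = -2.9 + 1098.3 = 1095.4
Net primary income = 265.9 - 206.5 = 59.4
Net secondary income = 63.0
Current account = 1095.4 + 59.4 + 63.0 = 1217.8
Financial account = -(1217.8) = -1217.8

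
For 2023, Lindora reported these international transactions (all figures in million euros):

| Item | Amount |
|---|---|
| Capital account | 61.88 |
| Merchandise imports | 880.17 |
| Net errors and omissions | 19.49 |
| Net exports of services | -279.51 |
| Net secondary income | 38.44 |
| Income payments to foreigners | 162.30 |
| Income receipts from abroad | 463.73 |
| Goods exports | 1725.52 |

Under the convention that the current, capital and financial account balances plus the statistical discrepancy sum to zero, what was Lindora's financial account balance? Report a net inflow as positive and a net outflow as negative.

-987.08

Goods balance = 1725.52 - 880.17 = 845.35
Services balance = -279.51
Trade balance (goods + services) = 845.35 + (-279.51) = 565.84
Net primary income = 463.73 - 162.30 = 301.43
Net secondary income = 38.44
Current account = 565.84 + 301.43 + 38.44 = 905.71
Financial account = -(905.71 + 61.88 + 19.49) = -987.08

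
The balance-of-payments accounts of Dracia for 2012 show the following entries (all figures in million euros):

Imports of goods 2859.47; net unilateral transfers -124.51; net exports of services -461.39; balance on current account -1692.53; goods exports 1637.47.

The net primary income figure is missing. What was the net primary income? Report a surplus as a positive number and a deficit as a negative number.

115.37

Current account = goods balance + services balance + net primary income + net secondary income
Sum of the known components = -1807.90
Net primary income = CA - (known components) = -1692.53 - (-1807.90) = 115.37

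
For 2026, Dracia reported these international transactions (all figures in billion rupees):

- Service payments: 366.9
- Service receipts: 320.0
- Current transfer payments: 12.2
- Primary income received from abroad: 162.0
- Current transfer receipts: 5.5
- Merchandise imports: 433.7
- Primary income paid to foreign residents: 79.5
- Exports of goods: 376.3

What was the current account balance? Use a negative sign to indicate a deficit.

-28.5

Goods balance = 376.3 - 433.7 = -57.4
Services balance = 320.0 - 366.9 = -46.9
Trade balance (goods + services) = -57.4 + (-46.9) = -104.3
Net primary income = 162.0 - 79.5 = 82.5
Net secondary income = 5.5 - 12.2 = -6.7
Current account = -104.3 + 82.5 + (-6.7) = -28.5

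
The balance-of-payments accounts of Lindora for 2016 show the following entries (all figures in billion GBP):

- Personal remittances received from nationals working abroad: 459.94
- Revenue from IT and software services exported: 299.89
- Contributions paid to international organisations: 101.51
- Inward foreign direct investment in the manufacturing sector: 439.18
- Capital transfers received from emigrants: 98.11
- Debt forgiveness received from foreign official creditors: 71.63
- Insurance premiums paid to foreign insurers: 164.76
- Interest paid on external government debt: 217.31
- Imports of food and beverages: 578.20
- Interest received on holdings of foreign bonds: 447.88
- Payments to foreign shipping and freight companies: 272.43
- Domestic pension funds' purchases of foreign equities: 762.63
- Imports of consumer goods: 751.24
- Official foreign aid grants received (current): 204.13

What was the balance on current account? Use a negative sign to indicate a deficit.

-673.61

Goods: -751.24 - 578.20 = -1329.44
Services: -164.76 - 272.43 + 299.89 = -137.30
Primary income: 447.88 - 217.31 = 230.57
Secondary income: 204.13 - 101.51 + 459.94 = 562.56
Current account = (-1329.44) + (-137.30) + 230.57 + 562.56 = -673.61
(Excluded from the current account — financial account: inward foreign direct investment in the manufacturing sector 439.18, domestic pension funds' purchases of foreign equities 762.63; capital account: capital transfers received from emigrants 98.11, debt forgiveness received from foreign official creditors 71.63.)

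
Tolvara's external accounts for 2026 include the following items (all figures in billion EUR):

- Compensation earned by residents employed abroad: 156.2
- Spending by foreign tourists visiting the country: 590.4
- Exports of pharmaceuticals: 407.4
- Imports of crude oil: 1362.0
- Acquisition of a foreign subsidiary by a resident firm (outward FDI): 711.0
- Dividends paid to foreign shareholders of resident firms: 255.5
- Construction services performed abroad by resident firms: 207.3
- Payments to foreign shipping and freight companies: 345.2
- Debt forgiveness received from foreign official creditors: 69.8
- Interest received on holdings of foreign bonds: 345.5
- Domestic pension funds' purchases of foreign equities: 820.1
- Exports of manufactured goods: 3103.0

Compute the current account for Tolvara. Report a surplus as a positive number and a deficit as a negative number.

Goods: 3103.0 + 407.4 - 1362.0 = 2148.4
Services: 590.4 + 207.3 - 345.2 = 452.5
Primary income: -255.5 + 345.5 + 156.2 = 246.2
Current account = 2148.4 + 452.5 + 246.2 = 2847.1
(Excluded from the current account — financial account: acquisition of a foreign subsidiary by a resident firm (outward FDI) 711.0, domestic pension funds' purchases of foreign equities 820.1; capital account: debt forgiveness received from foreign official creditors 69.8.)

2847.1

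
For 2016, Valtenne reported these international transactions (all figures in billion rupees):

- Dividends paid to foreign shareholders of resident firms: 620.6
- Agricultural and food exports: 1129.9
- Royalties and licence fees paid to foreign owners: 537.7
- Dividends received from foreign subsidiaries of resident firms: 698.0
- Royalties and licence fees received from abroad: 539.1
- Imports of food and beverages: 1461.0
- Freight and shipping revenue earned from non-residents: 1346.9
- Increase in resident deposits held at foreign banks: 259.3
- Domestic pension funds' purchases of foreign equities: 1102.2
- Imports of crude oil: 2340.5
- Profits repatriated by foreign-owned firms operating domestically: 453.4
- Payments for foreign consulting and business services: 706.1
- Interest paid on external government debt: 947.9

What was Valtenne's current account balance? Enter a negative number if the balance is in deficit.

-3353.3

Goods: -1461.0 + 1129.9 - 2340.5 = -2671.6
Services: -706.1 + 1346.9 - 537.7 + 539.1 = 642.2
Primary income: -620.6 + 698.0 - 947.9 - 453.4 = -1323.9
Current account = (-2671.6) + 642.2 + (-1323.9) = -3353.3
(Excluded from the current account — financial account: increase in resident deposits held at foreign banks 259.3, domestic pension funds' purchases of foreign equities 1102.2.)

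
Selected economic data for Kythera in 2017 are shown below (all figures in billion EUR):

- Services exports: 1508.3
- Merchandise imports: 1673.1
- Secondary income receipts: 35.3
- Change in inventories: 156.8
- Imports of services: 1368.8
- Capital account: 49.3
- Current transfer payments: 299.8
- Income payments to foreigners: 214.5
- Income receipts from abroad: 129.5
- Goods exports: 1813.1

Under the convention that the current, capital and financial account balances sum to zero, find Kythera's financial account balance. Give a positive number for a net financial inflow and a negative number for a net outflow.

Goods balance = 1813.1 - 1673.1 = 140.0
Services balance = 1508.3 - 1368.8 = 139.5
Trade balance (goods + services) = 140.0 + 139.5 = 279.5
Net primary income = 129.5 - 214.5 = -85.0
Net secondary income = 35.3 - 299.8 = -264.5
Current account = 279.5 + (-85.0) + (-264.5) = -70.0
Financial account = -(-70.0 + 49.3) = 20.7

20.7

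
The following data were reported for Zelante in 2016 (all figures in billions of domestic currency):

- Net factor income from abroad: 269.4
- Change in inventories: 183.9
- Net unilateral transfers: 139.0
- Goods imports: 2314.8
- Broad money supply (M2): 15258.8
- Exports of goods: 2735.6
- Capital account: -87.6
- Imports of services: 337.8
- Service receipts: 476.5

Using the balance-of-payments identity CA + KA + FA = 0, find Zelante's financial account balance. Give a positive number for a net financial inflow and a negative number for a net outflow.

-880.3

Goods balance = 2735.6 - 2314.8 = 420.8
Services balance = 476.5 - 337.8 = 138.7
Trade balance (goods + services) = 420.8 + 138.7 = 559.5
Net primary income = 269.4
Net secondary income = 139.0
Current account = 559.5 + 269.4 + 139.0 = 967.9
Financial account = -(967.9 + (-87.6)) = -880.3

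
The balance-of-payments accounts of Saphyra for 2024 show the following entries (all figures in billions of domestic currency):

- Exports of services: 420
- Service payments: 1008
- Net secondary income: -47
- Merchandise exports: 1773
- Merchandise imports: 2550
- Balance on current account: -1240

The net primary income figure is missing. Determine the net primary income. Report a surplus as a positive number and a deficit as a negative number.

Current account = goods balance + services balance + net primary income + net secondary income
Sum of the known components = -1412
Net primary income = CA - (known components) = -1240 - (-1412) = 172

172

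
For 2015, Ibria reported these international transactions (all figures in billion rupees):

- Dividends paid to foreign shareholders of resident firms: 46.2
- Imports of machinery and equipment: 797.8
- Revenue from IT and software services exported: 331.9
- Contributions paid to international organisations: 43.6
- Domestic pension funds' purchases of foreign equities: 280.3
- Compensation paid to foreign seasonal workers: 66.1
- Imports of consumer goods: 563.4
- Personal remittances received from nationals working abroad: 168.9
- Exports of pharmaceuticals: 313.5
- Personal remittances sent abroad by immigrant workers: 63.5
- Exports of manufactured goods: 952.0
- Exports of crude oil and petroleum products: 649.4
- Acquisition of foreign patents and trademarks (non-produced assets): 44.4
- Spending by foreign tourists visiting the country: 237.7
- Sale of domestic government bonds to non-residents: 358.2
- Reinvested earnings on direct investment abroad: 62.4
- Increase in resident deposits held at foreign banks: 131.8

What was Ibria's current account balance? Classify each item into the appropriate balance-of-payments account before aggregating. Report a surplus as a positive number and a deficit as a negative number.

Goods: -563.4 + 952.0 + 649.4 - 797.8 + 313.5 = 553.7
Services: 331.9 + 237.7 = 569.6
Primary income: -66.1 + 62.4 - 46.2 = -49.9
Secondary income: -63.5 + 168.9 - 43.6 = 61.8
Current account = 553.7 + 569.6 + (-49.9) + 61.8 = 1135.2
(Excluded from the current account — financial account: domestic pension funds' purchases of foreign equities 280.3, sale of domestic government bonds to non-residents 358.2, increase in resident deposits held at foreign banks 131.8; capital account: acquisition of foreign patents and trademarks (non-produced assets) 44.4.)

1135.2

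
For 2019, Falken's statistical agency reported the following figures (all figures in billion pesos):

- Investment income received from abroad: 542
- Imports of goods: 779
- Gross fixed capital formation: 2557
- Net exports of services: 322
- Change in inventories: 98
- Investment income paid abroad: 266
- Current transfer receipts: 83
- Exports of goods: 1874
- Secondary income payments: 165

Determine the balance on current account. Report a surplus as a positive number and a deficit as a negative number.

1611

Goods balance = 1874 - 779 = 1095
Services balance = 322
Trade balance (goods + services) = 1095 + 322 = 1417
Net primary income = 542 - 266 = 276
Net secondary income = 83 - 165 = -82
Current account = 1417 + 276 + (-82) = 1611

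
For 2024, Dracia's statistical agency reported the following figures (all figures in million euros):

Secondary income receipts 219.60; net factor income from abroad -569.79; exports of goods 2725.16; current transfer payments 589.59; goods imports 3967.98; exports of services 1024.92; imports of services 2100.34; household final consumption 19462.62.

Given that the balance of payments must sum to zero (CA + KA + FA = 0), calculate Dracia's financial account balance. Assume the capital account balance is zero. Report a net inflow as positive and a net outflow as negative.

Goods balance = 2725.16 - 3967.98 = -1242.82
Services balance = 1024.92 - 2100.34 = -1075.42
Trade balance (goods + services) = -1242.82 + (-1075.42) = -2318.24
Net primary income = -569.79
Net secondary income = 219.60 - 589.59 = -369.99
Current account = -2318.24 + (-569.79) + (-369.99) = -3258.02
Financial account = -(-3258.02) = 3258.02

3258.02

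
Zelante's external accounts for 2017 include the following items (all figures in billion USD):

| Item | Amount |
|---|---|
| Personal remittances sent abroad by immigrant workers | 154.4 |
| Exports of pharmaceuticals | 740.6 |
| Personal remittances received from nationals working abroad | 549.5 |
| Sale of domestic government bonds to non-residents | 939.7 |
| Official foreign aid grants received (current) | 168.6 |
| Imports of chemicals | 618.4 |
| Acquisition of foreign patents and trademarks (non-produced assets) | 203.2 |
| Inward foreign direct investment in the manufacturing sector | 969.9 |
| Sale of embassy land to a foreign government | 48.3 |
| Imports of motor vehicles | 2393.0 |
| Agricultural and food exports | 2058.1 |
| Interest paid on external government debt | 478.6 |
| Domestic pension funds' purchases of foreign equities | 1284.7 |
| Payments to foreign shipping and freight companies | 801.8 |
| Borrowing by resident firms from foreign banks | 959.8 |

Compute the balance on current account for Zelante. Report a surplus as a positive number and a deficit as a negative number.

Goods: -2393.0 - 618.4 + 2058.1 + 740.6 = -212.7
Services: -801.8
Primary income: -478.6
Secondary income: 168.6 + 549.5 - 154.4 = 563.7
Current account = (-212.7) + (-801.8) + (-478.6) + 563.7 = -929.4
(Excluded from the current account — financial account: sale of domestic government bonds to non-residents 939.7, inward foreign direct investment in the manufacturing sector 969.9, domestic pension funds' purchases of foreign equities 1284.7, borrowing by resident firms from foreign banks 959.8; capital account: acquisition of foreign patents and trademarks (non-produced assets) 203.2, sale of embassy land to a foreign government 48.3.)

-929.4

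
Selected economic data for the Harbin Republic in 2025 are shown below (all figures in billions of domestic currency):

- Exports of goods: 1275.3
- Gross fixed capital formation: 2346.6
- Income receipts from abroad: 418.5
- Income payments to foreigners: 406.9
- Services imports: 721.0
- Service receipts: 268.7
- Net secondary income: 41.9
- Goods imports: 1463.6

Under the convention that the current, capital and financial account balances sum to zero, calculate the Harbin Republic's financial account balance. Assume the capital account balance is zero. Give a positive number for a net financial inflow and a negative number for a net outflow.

Goods balance = 1275.3 - 1463.6 = -188.3
Services balance = 268.7 - 721.0 = -452.3
Trade balance (goods + services) = -188.3 + (-452.3) = -640.6
Net primary income = 418.5 - 406.9 = 11.6
Net secondary income = 41.9
Current account = -640.6 + 11.6 + 41.9 = -587.1
Financial account = -(-587.1) = 587.1

587.1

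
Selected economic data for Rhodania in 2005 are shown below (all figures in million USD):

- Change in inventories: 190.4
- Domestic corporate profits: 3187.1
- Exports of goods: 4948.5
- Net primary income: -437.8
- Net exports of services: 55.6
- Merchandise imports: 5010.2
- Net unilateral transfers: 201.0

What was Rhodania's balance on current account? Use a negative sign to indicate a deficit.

Goods balance = 4948.5 - 5010.2 = -61.7
Services balance = 55.6
Trade balance (goods + services) = -61.7 + 55.6 = -6.1
Net primary income = -437.8
Net secondary income = 201.0
Current account = -6.1 + (-437.8) + 201.0 = -242.9

-242.9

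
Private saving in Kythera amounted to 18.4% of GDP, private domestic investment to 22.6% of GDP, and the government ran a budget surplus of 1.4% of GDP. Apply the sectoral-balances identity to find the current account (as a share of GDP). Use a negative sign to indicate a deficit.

By the sectoral-balances identity, CA = (S_private - I) + (T - G).
Private balance = 18.4 - 22.6 = -4.2
Government balance (T - G) = 1.4
CA = -4.2 + 1.4 = -2.8

-2.8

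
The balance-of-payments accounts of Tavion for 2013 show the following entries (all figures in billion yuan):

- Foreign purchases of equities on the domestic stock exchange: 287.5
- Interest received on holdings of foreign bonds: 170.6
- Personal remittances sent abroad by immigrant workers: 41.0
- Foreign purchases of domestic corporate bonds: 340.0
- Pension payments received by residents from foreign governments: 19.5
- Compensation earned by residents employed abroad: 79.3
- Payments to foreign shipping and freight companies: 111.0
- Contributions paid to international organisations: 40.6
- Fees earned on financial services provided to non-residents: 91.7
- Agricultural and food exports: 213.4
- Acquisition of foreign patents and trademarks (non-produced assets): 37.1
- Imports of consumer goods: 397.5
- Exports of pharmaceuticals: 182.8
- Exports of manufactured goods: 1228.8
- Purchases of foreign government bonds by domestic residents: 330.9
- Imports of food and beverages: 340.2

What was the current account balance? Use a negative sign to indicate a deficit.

Goods: 182.8 + 1228.8 + 213.4 - 397.5 - 340.2 = 887.3
Services: 91.7 - 111.0 = -19.3
Primary income: 170.6 + 79.3 = 249.9
Secondary income: -40.6 - 41.0 + 19.5 = -62.1
Current account = 887.3 + (-19.3) + 249.9 + (-62.1) = 1055.8
(Excluded from the current account — financial account: foreign purchases of equities on the domestic stock exchange 287.5, foreign purchases of domestic corporate bonds 340.0, purchases of foreign government bonds by domestic residents 330.9; capital account: acquisition of foreign patents and trademarks (non-produced assets) 37.1.)

1055.8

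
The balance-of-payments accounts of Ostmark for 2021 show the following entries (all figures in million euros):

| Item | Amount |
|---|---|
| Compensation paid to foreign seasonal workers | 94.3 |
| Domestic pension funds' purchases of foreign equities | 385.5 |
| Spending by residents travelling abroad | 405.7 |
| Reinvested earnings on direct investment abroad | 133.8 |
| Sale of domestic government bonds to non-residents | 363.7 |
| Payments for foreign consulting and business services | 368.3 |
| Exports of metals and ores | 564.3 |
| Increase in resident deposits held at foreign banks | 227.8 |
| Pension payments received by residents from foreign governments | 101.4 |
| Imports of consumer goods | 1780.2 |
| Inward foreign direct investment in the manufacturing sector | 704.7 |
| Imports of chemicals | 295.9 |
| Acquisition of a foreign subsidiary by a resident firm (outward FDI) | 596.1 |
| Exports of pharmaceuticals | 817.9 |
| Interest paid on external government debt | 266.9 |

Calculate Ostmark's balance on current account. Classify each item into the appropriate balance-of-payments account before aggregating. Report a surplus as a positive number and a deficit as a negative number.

-1593.9

Goods: 817.9 - 1780.2 + 564.3 - 295.9 = -693.9
Services: -368.3 - 405.7 = -774.0
Primary income: -266.9 + 133.8 - 94.3 = -227.4
Secondary income: 101.4
Current account = (-693.9) + (-774.0) + (-227.4) + 101.4 = -1593.9
(Excluded from the current account — financial account: domestic pension funds' purchases of foreign equities 385.5, sale of domestic government bonds to non-residents 363.7, increase in resident deposits held at foreign banks 227.8, inward foreign direct investment in the manufacturing sector 704.7, acquisition of a foreign subsidiary by a resident firm (outward FDI) 596.1.)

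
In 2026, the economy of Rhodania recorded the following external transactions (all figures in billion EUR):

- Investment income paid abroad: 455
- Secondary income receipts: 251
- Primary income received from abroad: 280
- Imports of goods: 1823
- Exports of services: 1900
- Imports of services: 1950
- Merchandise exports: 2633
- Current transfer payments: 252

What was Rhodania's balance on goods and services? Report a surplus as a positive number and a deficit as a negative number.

760

Goods balance = 2633 - 1823 = 810
Services balance = 1900 - 1950 = -50
Trade balance (goods + services) = 810 + (-50) = 760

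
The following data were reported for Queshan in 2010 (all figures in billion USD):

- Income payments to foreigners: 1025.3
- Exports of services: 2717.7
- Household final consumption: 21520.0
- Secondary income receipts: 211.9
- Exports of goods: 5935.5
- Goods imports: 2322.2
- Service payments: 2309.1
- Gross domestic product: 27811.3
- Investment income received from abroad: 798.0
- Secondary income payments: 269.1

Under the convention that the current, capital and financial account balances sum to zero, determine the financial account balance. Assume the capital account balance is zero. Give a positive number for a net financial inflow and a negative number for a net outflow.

-3737.4

Goods balance = 5935.5 - 2322.2 = 3613.3
Services balance = 2717.7 - 2309.1 = 408.6
Trade balance (goods + services) = 3613.3 + 408.6 = 4021.9
Net primary income = 798.0 - 1025.3 = -227.3
Net secondary income = 211.9 - 269.1 = -57.2
Current account = 4021.9 + (-227.3) + (-57.2) = 3737.4
Financial account = -(3737.4) = -3737.4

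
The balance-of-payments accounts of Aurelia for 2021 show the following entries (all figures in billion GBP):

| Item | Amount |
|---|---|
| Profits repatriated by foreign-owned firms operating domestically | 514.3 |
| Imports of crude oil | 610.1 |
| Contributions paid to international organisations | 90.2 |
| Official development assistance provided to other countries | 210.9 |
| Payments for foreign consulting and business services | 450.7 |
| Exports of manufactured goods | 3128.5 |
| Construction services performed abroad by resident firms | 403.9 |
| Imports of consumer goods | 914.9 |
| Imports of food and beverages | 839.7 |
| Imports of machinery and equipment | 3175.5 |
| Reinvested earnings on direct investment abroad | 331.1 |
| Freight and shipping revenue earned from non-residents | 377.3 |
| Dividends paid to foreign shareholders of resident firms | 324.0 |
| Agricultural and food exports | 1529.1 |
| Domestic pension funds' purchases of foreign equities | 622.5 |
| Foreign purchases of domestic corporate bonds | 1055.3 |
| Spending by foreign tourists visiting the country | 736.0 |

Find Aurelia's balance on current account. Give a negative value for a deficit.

Goods: 3128.5 - 610.1 - 839.7 - 3175.5 - 914.9 + 1529.1 = -882.6
Services: -450.7 + 403.9 + 736.0 + 377.3 = 1066.5
Primary income: -514.3 + 331.1 - 324.0 = -507.2
Secondary income: -90.2 - 210.9 = -301.1
Current account = (-882.6) + 1066.5 + (-507.2) + (-301.1) = -624.4
(Excluded from the current account — financial account: domestic pension funds' purchases of foreign equities 622.5, foreign purchases of domestic corporate bonds 1055.3.)

-624.4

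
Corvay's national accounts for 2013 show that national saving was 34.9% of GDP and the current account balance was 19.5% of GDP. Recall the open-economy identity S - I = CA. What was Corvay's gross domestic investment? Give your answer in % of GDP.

I = S - CA = 34.9 - 19.5 = 15.4

15.4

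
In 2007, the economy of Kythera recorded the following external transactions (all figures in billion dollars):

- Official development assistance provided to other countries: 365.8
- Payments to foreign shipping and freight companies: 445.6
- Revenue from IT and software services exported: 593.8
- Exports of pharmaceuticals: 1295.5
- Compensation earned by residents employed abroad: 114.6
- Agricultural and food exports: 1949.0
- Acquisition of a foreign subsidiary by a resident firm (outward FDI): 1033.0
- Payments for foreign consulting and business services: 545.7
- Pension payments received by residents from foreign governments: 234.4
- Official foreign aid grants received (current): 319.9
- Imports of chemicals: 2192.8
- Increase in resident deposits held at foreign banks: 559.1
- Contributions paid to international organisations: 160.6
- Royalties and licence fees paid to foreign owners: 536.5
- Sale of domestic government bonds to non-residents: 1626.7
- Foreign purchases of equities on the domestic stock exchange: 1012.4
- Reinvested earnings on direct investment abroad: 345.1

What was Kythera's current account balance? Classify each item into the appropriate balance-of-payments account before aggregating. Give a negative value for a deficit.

Goods: 1949.0 + 1295.5 - 2192.8 = 1051.7
Services: 593.8 - 545.7 - 445.6 - 536.5 = -934.0
Primary income: 345.1 + 114.6 = 459.7
Secondary income: -160.6 - 365.8 + 319.9 + 234.4 = 27.9
Current account = 1051.7 + (-934.0) + 459.7 + 27.9 = 605.3
(Excluded from the current account — financial account: acquisition of a foreign subsidiary by a resident firm (outward FDI) 1033.0, increase in resident deposits held at foreign banks 559.1, sale of domestic government bonds to non-residents 1626.7, foreign purchases of equities on the domestic stock exchange 1012.4.)

605.3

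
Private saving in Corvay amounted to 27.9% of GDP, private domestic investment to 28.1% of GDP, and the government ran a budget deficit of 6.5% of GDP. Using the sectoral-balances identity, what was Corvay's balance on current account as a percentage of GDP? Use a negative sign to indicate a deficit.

By the sectoral-balances identity, CA = (S_private - I) + (T - G).
Private balance = 27.9 - 28.1 = -0.2
Government balance (T - G) = -6.5
CA = -0.2 + (-6.5) = -6.7

-6.7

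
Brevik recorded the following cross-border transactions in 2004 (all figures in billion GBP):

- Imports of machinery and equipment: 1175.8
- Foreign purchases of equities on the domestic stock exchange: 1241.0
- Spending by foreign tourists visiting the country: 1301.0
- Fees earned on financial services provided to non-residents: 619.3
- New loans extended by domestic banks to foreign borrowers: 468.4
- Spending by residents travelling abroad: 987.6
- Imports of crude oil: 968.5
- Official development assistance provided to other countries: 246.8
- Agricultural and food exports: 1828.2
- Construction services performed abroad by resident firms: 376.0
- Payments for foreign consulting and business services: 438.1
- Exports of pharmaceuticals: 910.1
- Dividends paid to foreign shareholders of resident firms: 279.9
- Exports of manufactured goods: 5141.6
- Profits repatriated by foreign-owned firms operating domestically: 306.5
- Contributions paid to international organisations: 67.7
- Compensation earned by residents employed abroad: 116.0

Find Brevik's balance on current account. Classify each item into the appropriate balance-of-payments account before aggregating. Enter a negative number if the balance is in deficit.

Goods: 5141.6 + 910.1 + 1828.2 - 1175.8 - 968.5 = 5735.6
Services: -987.6 + 1301.0 - 438.1 + 376.0 + 619.3 = 870.6
Primary income: -279.9 + 116.0 - 306.5 = -470.4
Secondary income: -246.8 - 67.7 = -314.5
Current account = 5735.6 + 870.6 + (-470.4) + (-314.5) = 5821.3
(Excluded from the current account — financial account: foreign purchases of equities on the domestic stock exchange 1241.0, new loans extended by domestic banks to foreign borrowers 468.4.)

5821.3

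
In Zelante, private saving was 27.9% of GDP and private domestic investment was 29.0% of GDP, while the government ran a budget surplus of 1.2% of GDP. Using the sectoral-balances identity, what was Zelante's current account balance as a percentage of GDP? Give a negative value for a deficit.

By the sectoral-balances identity, CA = (S_private - I) + (T - G).
Private balance = 27.9 - 29.0 = -1.1
Government balance (T - G) = 1.2
CA = -1.1 + 1.2 = 0.1

0.1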